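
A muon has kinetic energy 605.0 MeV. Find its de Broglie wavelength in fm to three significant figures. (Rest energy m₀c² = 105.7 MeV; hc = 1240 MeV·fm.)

λ = 1.76 fm

Total energy E = KE + m₀c² = 605.0 + 105.7 = 710.7 MeV.
(pc)² = E² − (m₀c²)² = (710.7)² − (105.7)² = 4.939 × 10⁵ MeV², so pc = 702.8 MeV.
λ = hc/(pc) = 1240 MeV·fm / 702.8 MeV = 1.76 fm.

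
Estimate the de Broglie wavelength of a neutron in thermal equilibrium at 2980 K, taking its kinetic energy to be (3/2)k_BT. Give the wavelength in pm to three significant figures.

λ = 46.1 pm

KE = (3/2)k_BT = 1.5 × 1.381 × 10⁻²³ × 2980 = 6.173 × 10⁻²⁰ J.
p = √(2mKE) = √(2 × 1.675 × 10⁻²⁷ × 6.173 × 10⁻²⁰) = 1.438 × 10⁻²³ kg·m/s.
λ = h/p = 4.61 × 10⁻¹¹ m = 46.1 pm.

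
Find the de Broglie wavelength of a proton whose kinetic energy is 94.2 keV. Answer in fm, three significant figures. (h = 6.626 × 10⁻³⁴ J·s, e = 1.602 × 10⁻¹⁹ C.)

KE = 94.2 keV = 1.509 × 10⁻¹⁴ J.
p = √(2mKE) = √(2 × 1.673 × 10⁻²⁷ × 1.509 × 10⁻¹⁴) = 7.106 × 10⁻²¹ kg·m/s.
λ = h/p = 6.626 × 10⁻³⁴ / 7.106 × 10⁻²¹ = 9.32 × 10⁻¹⁴ m = 93.2 fm.

λ = 93.2 fm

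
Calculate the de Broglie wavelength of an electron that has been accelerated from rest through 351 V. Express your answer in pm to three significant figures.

λ = 65.5 pm

KE = eV = 1.602 × 10⁻¹⁹ × 351.0 = 5.623 × 10⁻¹⁷ J.
p = √(2mKE) = √(2 × 9.109 × 10⁻³¹ × 5.623 × 10⁻¹⁷) = 1.012 × 10⁻²³ kg·m/s.
λ = h/p = 6.626 × 10⁻³⁴ / 1.012 × 10⁻²³ = 6.55 × 10⁻¹¹ m = 65.5 pm.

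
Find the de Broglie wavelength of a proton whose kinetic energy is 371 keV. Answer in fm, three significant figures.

λ = 47.0 fm

KE = 371 keV = 5.943 × 10⁻¹⁴ J.
p = √(2mKE) = √(2 × 1.673 × 10⁻²⁷ × 5.943 × 10⁻¹⁴) = 1.410 × 10⁻²⁰ kg·m/s.
λ = h/p = 6.626 × 10⁻³⁴ / 1.410 × 10⁻²⁰ = 4.70 × 10⁻¹⁴ m = 47.0 fm.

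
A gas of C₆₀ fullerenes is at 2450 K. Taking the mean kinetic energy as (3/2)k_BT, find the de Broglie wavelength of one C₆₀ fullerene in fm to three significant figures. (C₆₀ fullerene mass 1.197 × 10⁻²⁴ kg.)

KE = (3/2)k_BT = 1.5 × 1.381 × 10⁻²³ × 2450 = 5.075 × 10⁻²⁰ J.
p = √(2mKE) = √(2 × 1.197 × 10⁻²⁴ × 5.075 × 10⁻²⁰) = 3.486 × 10⁻²² kg·m/s.
λ = h/p = 1.90 × 10⁻¹² m = 1900 fm.

λ = 1900 fm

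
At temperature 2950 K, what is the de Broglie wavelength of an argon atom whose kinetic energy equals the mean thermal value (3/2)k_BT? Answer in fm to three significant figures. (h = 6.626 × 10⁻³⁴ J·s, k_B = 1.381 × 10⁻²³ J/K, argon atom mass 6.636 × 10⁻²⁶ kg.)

λ = 7360 fm

KE = (3/2)k_BT = 1.5 × 1.381 × 10⁻²³ × 2950 = 6.111 × 10⁻²⁰ J.
p = √(2mKE) = √(2 × 6.636 × 10⁻²⁶ × 6.111 × 10⁻²⁰) = 9.006 × 10⁻²³ kg·m/s.
λ = h/p = 7.36 × 10⁻¹² m = 7360 fm.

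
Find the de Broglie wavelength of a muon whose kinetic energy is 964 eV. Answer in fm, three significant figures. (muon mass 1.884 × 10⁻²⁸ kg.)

λ = 2750 fm

KE = 964 eV = 1.544 × 10⁻¹⁶ J.
p = √(2mKE) = √(2 × 1.884 × 10⁻²⁸ × 1.544 × 10⁻¹⁶) = 2.412 × 10⁻²² kg·m/s.
λ = h/p = 6.626 × 10⁻³⁴ / 2.412 × 10⁻²² = 2.75 × 10⁻¹² m = 2750 fm.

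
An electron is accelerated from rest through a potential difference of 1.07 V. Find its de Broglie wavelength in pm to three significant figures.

λ = 1190 pm

KE = eV = 1.602 × 10⁻¹⁹ × 1.070 = 1.714 × 10⁻¹⁹ J.
p = √(2mKE) = √(2 × 9.109 × 10⁻³¹ × 1.714 × 10⁻¹⁹) = 5.588 × 10⁻²⁵ kg·m/s.
λ = h/p = 6.626 × 10⁻³⁴ / 5.588 × 10⁻²⁵ = 1.19 × 10⁻⁹ m = 1190 pm.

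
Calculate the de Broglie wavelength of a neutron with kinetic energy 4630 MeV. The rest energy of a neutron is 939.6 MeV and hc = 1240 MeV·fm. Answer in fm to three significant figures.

λ = 0.226 fm

Total energy E = KE + m₀c² = 4630 + 939.6 = 5569.6 MeV.
(pc)² = E² − (m₀c²)² = (5569.6)² − (939.6)² = 3.014 × 10⁷ MeV², so pc = 5490 MeV.
λ = hc/(pc) = 1240 MeV·fm / 5490 MeV = 0.226 fm.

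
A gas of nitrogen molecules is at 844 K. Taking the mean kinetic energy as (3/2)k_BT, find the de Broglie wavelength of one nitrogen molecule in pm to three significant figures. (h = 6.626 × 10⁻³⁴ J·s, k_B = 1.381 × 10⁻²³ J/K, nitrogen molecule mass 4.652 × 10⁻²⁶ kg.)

KE = (3/2)k_BT = 1.5 × 1.381 × 10⁻²³ × 844 = 1.748 × 10⁻²⁰ J.
p = √(2mKE) = √(2 × 4.652 × 10⁻²⁶ × 1.748 × 10⁻²⁰) = 4.033 × 10⁻²³ kg·m/s.
λ = h/p = 1.64 × 10⁻¹¹ m = 16.4 pm.

λ = 16.4 pm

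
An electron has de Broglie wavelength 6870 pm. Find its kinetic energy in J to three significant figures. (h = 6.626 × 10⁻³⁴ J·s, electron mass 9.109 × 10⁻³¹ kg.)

KE = 5.11 × 10⁻²¹ J

p = h/λ = 6.626 × 10⁻³⁴ / 6.870 × 10⁻⁹ = 9.645 × 10⁻²⁶ kg·m/s.
KE = p²/(2m) = (9.645 × 10⁻²⁶)² / (2 × 9.109 × 10⁻³¹) = 5.106 × 10⁻²¹ J = 5.11 × 10⁻²¹ J.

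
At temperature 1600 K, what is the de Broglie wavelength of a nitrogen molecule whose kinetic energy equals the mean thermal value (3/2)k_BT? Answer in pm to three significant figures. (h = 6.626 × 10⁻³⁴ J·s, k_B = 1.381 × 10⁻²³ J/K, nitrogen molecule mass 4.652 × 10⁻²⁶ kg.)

λ = 11.9 pm

KE = (3/2)k_BT = 1.5 × 1.381 × 10⁻²³ × 1600 = 3.314 × 10⁻²⁰ J.
p = √(2mKE) = √(2 × 4.652 × 10⁻²⁶ × 3.314 × 10⁻²⁰) = 5.553 × 10⁻²³ kg·m/s.
λ = h/p = 1.19 × 10⁻¹¹ m = 11.9 pm.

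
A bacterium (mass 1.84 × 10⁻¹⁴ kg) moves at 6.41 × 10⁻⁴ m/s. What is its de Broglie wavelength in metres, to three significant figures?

λ = 5.62 × 10⁻¹⁷ m

p = mv = 1.84 × 10⁻¹⁴ × 6.41 × 10⁻⁴ = 1.179 × 10⁻¹⁷ kg·m/s.
λ = h/p = 6.626 × 10⁻³⁴ / 1.179 × 10⁻¹⁷ = 5.62 × 10⁻¹⁷ m.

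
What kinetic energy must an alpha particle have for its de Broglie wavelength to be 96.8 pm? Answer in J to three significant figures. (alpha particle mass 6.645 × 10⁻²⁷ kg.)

p = h/λ = 6.626 × 10⁻³⁴ / 9.680 × 10⁻¹¹ = 6.845 × 10⁻²⁴ kg·m/s.
KE = p²/(2m) = (6.845 × 10⁻²⁴)² / (2 × 6.645 × 10⁻²⁷) = 3.526 × 10⁻²¹ J = 3.53 × 10⁻²¹ J.

KE = 3.53 × 10⁻²¹ J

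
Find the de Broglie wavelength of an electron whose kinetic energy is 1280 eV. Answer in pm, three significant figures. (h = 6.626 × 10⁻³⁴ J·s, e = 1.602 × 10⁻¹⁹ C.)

λ = 34.3 pm

KE = 1280 eV = 2.051 × 10⁻¹⁶ J.
p = √(2mKE) = √(2 × 9.109 × 10⁻³¹ × 2.051 × 10⁻¹⁶) = 1.933 × 10⁻²³ kg·m/s.
λ = h/p = 6.626 × 10⁻³⁴ / 1.933 × 10⁻²³ = 3.43 × 10⁻¹¹ m = 34.3 pm.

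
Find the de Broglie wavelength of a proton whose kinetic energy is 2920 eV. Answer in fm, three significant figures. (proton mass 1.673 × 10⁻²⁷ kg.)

λ = 530 fm

KE = 2920 eV = 4.678 × 10⁻¹⁶ J.
p = √(2mKE) = √(2 × 1.673 × 10⁻²⁷ × 4.678 × 10⁻¹⁶) = 1.251 × 10⁻²¹ kg·m/s.
λ = h/p = 6.626 × 10⁻³⁴ / 1.251 × 10⁻²¹ = 5.30 × 10⁻¹³ m = 530 fm.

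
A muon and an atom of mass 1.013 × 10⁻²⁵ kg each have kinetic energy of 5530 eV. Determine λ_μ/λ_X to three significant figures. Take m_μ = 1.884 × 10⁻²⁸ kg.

λ_μ/λ_X = 23.2

At fixed KE, p = √(2mKE) so λ = h/p ∝ 1/√m.
λ_μ/λ_X = √(m_X/m_μ) = √(1.013 × 10⁻²⁵/1.884 × 10⁻²⁸) = √(537.7) = 23.2.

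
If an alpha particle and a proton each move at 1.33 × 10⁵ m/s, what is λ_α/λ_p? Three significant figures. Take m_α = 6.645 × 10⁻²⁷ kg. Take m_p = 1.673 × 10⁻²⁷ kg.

At fixed v, p = mv so λ = h/(mv) ∝ 1/m.
λ_α/λ_p = m_p/m_α = 1.673 × 10⁻²⁷/6.645 × 10⁻²⁷ = 0.252.

λ_α/λ_p = 0.252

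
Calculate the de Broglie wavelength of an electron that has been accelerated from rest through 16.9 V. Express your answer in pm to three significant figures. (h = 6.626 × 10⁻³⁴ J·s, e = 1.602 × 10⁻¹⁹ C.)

λ = 298 pm

KE = eV = 1.602 × 10⁻¹⁹ × 16.90 = 2.707 × 10⁻¹⁸ J.
p = √(2mKE) = √(2 × 9.109 × 10⁻³¹ × 2.707 × 10⁻¹⁸) = 2.221 × 10⁻²⁴ kg·m/s.
λ = h/p = 6.626 × 10⁻³⁴ / 2.221 × 10⁻²⁴ = 2.98 × 10⁻¹⁰ m = 298 pm.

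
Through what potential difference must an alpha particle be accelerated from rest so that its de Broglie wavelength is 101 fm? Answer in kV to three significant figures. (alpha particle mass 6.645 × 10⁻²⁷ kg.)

p = h/λ = 6.626 × 10⁻³⁴ / 1.010 × 10⁻¹³ = 6.560 × 10⁻²¹ kg·m/s.
KE = p²/(2m) = 3.238 × 10⁻¹⁵ J.
V = KE/2e = 3.238 × 10⁻¹⁵ / (2 × 1.602 × 10⁻¹⁹) = 10.1 kV.

V = 10.1 kV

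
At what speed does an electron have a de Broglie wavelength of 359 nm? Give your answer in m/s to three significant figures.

p = h/λ = 6.626 × 10⁻³⁴ / 3.590 × 10⁻⁷ = 1.846 × 10⁻²⁷ kg·m/s.
v = p/m = 1.846 × 10⁻²⁷ / 9.109 × 10⁻³¹ = 2.03 × 10³ m/s = 2030 m/s.

v = 2030 m/s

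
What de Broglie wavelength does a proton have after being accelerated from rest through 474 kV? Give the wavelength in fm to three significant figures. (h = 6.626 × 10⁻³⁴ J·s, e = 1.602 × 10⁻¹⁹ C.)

λ = 41.6 fm

KE = eV = 1.602 × 10⁻¹⁹ × 4.740 × 10⁵ = 7.593 × 10⁻¹⁴ J.
p = √(2mKE) = √(2 × 1.673 × 10⁻²⁷ × 7.593 × 10⁻¹⁴) = 1.594 × 10⁻²⁰ kg·m/s.
λ = h/p = 6.626 × 10⁻³⁴ / 1.594 × 10⁻²⁰ = 4.16 × 10⁻¹⁴ m = 41.6 fm.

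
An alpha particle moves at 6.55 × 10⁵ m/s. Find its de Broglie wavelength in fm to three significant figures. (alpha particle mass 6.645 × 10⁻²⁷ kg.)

λ = 152 fm

p = mv = 6.645 × 10⁻²⁷ × 6.55 × 10⁵ = 4.352 × 10⁻²¹ kg·m/s.
λ = h/p = 6.626 × 10⁻³⁴ / 4.352 × 10⁻²¹ = 1.52 × 10⁻¹³ m = 152 fm.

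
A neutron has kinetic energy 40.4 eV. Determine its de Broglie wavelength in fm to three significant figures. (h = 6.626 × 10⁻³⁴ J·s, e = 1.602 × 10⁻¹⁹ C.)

KE = 40.4 eV = 6.472 × 10⁻¹⁸ J.
p = √(2mKE) = √(2 × 1.675 × 10⁻²⁷ × 6.472 × 10⁻¹⁸) = 1.472 × 10⁻²² kg·m/s.
λ = h/p = 6.626 × 10⁻³⁴ / 1.472 × 10⁻²² = 4.50 × 10⁻¹² m = 4500 fm.

λ = 4500 fm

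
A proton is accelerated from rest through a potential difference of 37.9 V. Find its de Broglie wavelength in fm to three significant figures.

λ = 4650 fm

KE = eV = 1.602 × 10⁻¹⁹ × 37.90 = 6.072 × 10⁻¹⁸ J.
p = √(2mKE) = √(2 × 1.673 × 10⁻²⁷ × 6.072 × 10⁻¹⁸) = 1.425 × 10⁻²² kg·m/s.
λ = h/p = 6.626 × 10⁻³⁴ / 1.425 × 10⁻²² = 4.65 × 10⁻¹² m = 4650 fm.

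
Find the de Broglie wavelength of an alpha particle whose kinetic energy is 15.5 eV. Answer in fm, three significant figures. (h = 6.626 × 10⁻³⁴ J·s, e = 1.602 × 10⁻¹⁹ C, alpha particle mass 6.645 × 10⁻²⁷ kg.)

KE = 15.5 eV = 2.483 × 10⁻¹⁸ J.
p = √(2mKE) = √(2 × 6.645 × 10⁻²⁷ × 2.483 × 10⁻¹⁸) = 1.817 × 10⁻²² kg·m/s.
λ = h/p = 6.626 × 10⁻³⁴ / 1.817 × 10⁻²² = 3.65 × 10⁻¹² m = 3650 fm.

λ = 3650 fm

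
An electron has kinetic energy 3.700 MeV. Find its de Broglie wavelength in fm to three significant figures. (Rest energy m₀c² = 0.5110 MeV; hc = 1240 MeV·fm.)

λ = 297 fm

Total energy E = KE + m₀c² = 3.700 + 0.5110 = 4.2110 MeV.
(pc)² = E² − (m₀c²)² = (4.2110)² − (0.5110)² = 17.47 MeV², so pc = 4.180 MeV.
λ = hc/(pc) = 1240 MeV·fm / 4.180 MeV = 297 fm.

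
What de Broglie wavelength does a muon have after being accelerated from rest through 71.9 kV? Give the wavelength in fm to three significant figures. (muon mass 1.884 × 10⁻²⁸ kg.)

KE = eV = 1.602 × 10⁻¹⁹ × 7.190 × 10⁴ = 1.152 × 10⁻¹⁴ J.
p = √(2mKE) = √(2 × 1.884 × 10⁻²⁸ × 1.152 × 10⁻¹⁴) = 2.083 × 10⁻²¹ kg·m/s.
λ = h/p = 6.626 × 10⁻³⁴ / 2.083 × 10⁻²¹ = 3.18 × 10⁻¹³ m = 318 fm.

λ = 318 fm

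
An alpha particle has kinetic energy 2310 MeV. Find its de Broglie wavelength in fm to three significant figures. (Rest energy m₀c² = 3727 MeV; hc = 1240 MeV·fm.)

Total energy E = KE + m₀c² = 2310 + 3727 = 6037 MeV.
(pc)² = E² − (m₀c²)² = (6037)² − (3727)² = 2.255 × 10⁷ MeV², so pc = 4749 MeV.
λ = hc/(pc) = 1240 MeV·fm / 4749 MeV = 0.261 fm.

λ = 0.261 fm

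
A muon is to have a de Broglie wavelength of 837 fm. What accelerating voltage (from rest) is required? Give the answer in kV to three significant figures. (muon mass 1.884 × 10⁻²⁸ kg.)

V = 10.4 kV

p = h/λ = 6.626 × 10⁻³⁴ / 8.370 × 10⁻¹³ = 7.916 × 10⁻²² kg·m/s.
KE = p²/(2m) = 1.663 × 10⁻¹⁵ J.
V = KE/e = 1.663 × 10⁻¹⁵ / (1.602 × 10⁻¹⁹) = 10.4 kV.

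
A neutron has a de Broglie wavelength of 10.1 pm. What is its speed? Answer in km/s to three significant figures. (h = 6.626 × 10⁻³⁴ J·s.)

p = h/λ = 6.626 × 10⁻³⁴ / 1.010 × 10⁻¹¹ = 6.560 × 10⁻²³ kg·m/s.
v = p/m = 6.560 × 10⁻²³ / 1.675 × 10⁻²⁷ = 3.92 × 10⁴ m/s = 39.2 km/s.

v = 39.2 km/s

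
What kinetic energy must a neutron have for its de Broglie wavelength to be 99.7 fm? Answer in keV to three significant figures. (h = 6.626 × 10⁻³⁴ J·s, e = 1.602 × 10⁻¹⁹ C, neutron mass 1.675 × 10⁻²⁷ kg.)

KE = 82.3 keV

p = h/λ = 6.626 × 10⁻³⁴ / 9.970 × 10⁻¹⁴ = 6.646 × 10⁻²¹ kg·m/s.
KE = p²/(2m) = (6.646 × 10⁻²¹)² / (2 × 1.675 × 10⁻²⁷) = 1.318 × 10⁻¹⁴ J = 82.3 keV.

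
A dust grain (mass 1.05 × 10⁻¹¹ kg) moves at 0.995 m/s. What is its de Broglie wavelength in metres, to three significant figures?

p = mv = 1.05 × 10⁻¹¹ × 0.995 = 1.045 × 10⁻¹¹ kg·m/s.
λ = h/p = 6.626 × 10⁻³⁴ / 1.045 × 10⁻¹¹ = 6.34 × 10⁻²³ m.

λ = 6.34 × 10⁻²³ m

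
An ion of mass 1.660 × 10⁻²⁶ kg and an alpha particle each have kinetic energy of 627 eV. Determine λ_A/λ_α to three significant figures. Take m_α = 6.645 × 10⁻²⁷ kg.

λ_A/λ_α = 0.633

At fixed KE, p = √(2mKE) so λ = h/p ∝ 1/√m.
λ_A/λ_α = √(m_α/m_A) = √(6.645 × 10⁻²⁷/1.660 × 10⁻²⁶) = √(0.4003) = 0.633.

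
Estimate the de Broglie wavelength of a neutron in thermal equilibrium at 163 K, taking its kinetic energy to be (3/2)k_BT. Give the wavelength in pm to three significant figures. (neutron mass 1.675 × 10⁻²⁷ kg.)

λ = 197 pm

KE = (3/2)k_BT = 1.5 × 1.381 × 10⁻²³ × 163 = 3.377 × 10⁻²¹ J.
p = √(2mKE) = √(2 × 1.675 × 10⁻²⁷ × 3.377 × 10⁻²¹) = 3.363 × 10⁻²⁴ kg·m/s.
λ = h/p = 1.97 × 10⁻¹⁰ m = 197 pm.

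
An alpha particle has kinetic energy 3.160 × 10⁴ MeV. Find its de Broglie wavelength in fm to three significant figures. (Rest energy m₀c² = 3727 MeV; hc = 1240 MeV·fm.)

Total energy E = KE + m₀c² = 3.160 × 10⁴ + 3727 = 35327 MeV.
(pc)² = E² − (m₀c²)² = (35327)² − (3727)² = 1.234 × 10⁹ MeV², so pc = 3.513 × 10⁴ MeV.
λ = hc/(pc) = 1240 MeV·fm / 3.513 × 10⁴ MeV = 0.0353 fm.

λ = 0.0353 fm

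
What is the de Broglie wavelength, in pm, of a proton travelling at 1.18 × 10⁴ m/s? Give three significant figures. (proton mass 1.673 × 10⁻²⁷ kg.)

p = mv = 1.673 × 10⁻²⁷ × 1.18 × 10⁴ = 1.974 × 10⁻²³ kg·m/s.
λ = h/p = 6.626 × 10⁻³⁴ / 1.974 × 10⁻²³ = 3.36 × 10⁻¹¹ m = 33.6 pm.

λ = 33.6 pm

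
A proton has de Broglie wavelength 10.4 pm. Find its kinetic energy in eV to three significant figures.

p = h/λ = 6.626 × 10⁻³⁴ / 1.040 × 10⁻¹¹ = 6.371 × 10⁻²³ kg·m/s.
KE = p²/(2m) = (6.371 × 10⁻²³)² / (2 × 1.673 × 10⁻²⁷) = 1.213 × 10⁻¹⁸ J = 7.57 eV.

KE = 7.57 eV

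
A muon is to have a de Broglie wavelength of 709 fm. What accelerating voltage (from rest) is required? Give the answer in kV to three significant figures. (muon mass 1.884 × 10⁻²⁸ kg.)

p = h/λ = 6.626 × 10⁻³⁴ / 7.090 × 10⁻¹³ = 9.346 × 10⁻²² kg·m/s.
KE = p²/(2m) = 2.318 × 10⁻¹⁵ J.
V = KE/e = 2.318 × 10⁻¹⁵ / (1.602 × 10⁻¹⁹) = 14.5 kV.

V = 14.5 kV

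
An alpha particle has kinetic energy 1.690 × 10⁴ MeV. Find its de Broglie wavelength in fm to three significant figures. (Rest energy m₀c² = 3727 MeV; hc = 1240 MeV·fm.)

λ = 0.0611 fm

Total energy E = KE + m₀c² = 1.690 × 10⁴ + 3727 = 20627 MeV.
(pc)² = E² − (m₀c²)² = (20627)² − (3727)² = 4.116 × 10⁸ MeV², so pc = 2.029 × 10⁴ MeV.
λ = hc/(pc) = 1240 MeV·fm / 2.029 × 10⁴ MeV = 0.0611 fm.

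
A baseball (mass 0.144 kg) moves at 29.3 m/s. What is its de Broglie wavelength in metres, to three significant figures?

λ = 1.57 × 10⁻³⁴ m

p = mv = 0.144 × 29.3 = 4.219 kg·m/s.
λ = h/p = 6.626 × 10⁻³⁴ / 4.219 = 1.57 × 10⁻³⁴ m.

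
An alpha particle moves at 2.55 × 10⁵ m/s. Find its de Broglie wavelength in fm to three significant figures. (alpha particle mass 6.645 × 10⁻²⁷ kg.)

p = mv = 6.645 × 10⁻²⁷ × 2.55 × 10⁵ = 1.694 × 10⁻²¹ kg·m/s.
λ = h/p = 6.626 × 10⁻³⁴ / 1.694 × 10⁻²¹ = 3.91 × 10⁻¹³ m = 391 fm.

λ = 391 fm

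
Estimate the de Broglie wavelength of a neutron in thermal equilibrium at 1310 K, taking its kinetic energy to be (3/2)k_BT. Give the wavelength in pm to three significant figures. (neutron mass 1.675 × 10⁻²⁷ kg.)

λ = 69.5 pm

KE = (3/2)k_BT = 1.5 × 1.381 × 10⁻²³ × 1310 = 2.714 × 10⁻²⁰ J.
p = √(2mKE) = √(2 × 1.675 × 10⁻²⁷ × 2.714 × 10⁻²⁰) = 9.535 × 10⁻²⁴ kg·m/s.
λ = h/p = 6.95 × 10⁻¹¹ m = 69.5 pm.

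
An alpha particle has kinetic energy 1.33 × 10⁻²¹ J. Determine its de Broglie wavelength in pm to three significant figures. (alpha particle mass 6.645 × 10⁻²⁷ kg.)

p = √(2mKE) = √(2 × 6.645 × 10⁻²⁷ × 1.330 × 10⁻²¹) = 4.204 × 10⁻²⁴ kg·m/s.
λ = h/p = 6.626 × 10⁻³⁴ / 4.204 × 10⁻²⁴ = 1.58 × 10⁻¹⁰ m = 158 pm.

λ = 158 pm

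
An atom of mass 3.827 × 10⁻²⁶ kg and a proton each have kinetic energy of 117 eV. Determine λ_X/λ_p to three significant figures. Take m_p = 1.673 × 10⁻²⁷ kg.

λ_X/λ_p = 0.209

At fixed KE, p = √(2mKE) so λ = h/p ∝ 1/√m.
λ_X/λ_p = √(m_p/m_X) = √(1.673 × 10⁻²⁷/3.827 × 10⁻²⁶) = √(0.04372) = 0.209.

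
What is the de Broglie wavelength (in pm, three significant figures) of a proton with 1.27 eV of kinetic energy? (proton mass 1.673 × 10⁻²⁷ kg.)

λ = 25.4 pm

KE = 1.27 eV = 2.035 × 10⁻¹⁹ J.
p = √(2mKE) = √(2 × 1.673 × 10⁻²⁷ × 2.035 × 10⁻¹⁹) = 2.609 × 10⁻²³ kg·m/s.
λ = h/p = 6.626 × 10⁻³⁴ / 2.609 × 10⁻²³ = 2.54 × 10⁻¹¹ m = 25.4 pm.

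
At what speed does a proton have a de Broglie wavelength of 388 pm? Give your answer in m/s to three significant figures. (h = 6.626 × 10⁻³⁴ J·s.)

v = 1020 m/s

p = h/λ = 6.626 × 10⁻³⁴ / 3.880 × 10⁻¹⁰ = 1.708 × 10⁻²⁴ kg·m/s.
v = p/m = 1.708 × 10⁻²⁴ / 1.673 × 10⁻²⁷ = 1.02 × 10³ m/s = 1020 m/s.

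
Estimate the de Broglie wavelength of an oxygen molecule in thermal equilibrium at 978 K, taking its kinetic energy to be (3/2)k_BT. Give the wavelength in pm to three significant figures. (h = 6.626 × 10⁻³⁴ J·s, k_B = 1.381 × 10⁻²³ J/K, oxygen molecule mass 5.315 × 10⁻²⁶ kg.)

KE = (3/2)k_BT = 1.5 × 1.381 × 10⁻²³ × 978 = 2.026 × 10⁻²⁰ J.
p = √(2mKE) = √(2 × 5.315 × 10⁻²⁶ × 2.026 × 10⁻²⁰) = 4.641 × 10⁻²³ kg·m/s.
λ = h/p = 1.43 × 10⁻¹¹ m = 14.3 pm.

λ = 14.3 pm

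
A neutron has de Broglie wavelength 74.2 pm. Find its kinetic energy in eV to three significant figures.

KE = 0.149 eV

p = h/λ = 6.626 × 10⁻³⁴ / 7.420 × 10⁻¹¹ = 8.930 × 10⁻²⁴ kg·m/s.
KE = p²/(2m) = (8.930 × 10⁻²⁴)² / (2 × 1.675 × 10⁻²⁷) = 2.380 × 10⁻²⁰ J = 0.149 eV.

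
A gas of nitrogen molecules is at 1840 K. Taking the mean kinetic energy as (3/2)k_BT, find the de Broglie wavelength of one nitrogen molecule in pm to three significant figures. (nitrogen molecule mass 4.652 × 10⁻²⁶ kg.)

λ = 11.1 pm

KE = (3/2)k_BT = 1.5 × 1.381 × 10⁻²³ × 1840 = 3.812 × 10⁻²⁰ J.
p = √(2mKE) = √(2 × 4.652 × 10⁻²⁶ × 3.812 × 10⁻²⁰) = 5.955 × 10⁻²³ kg·m/s.
λ = h/p = 1.11 × 10⁻¹¹ m = 11.1 pm.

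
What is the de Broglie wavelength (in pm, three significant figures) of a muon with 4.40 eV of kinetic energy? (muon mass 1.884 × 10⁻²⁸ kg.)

KE = 4.40 eV = 7.049 × 10⁻¹⁹ J.
p = √(2mKE) = √(2 × 1.884 × 10⁻²⁸ × 7.049 × 10⁻¹⁹) = 1.630 × 10⁻²³ kg·m/s.
λ = h/p = 6.626 × 10⁻³⁴ / 1.630 × 10⁻²³ = 4.07 × 10⁻¹¹ m = 40.7 pm.

λ = 40.7 pm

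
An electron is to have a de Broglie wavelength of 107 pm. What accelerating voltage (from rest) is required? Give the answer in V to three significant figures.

p = h/λ = 6.626 × 10⁻³⁴ / 1.070 × 10⁻¹⁰ = 6.193 × 10⁻²⁴ kg·m/s.
KE = p²/(2m) = 2.105 × 10⁻¹⁷ J.
V = KE/e = 2.105 × 10⁻¹⁷ / (1.602 × 10⁻¹⁹) = 131 V.

V = 131 V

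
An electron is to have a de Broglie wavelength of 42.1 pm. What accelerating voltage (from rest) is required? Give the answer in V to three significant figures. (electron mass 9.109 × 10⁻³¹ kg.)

p = h/λ = 6.626 × 10⁻³⁴ / 4.210 × 10⁻¹¹ = 1.574 × 10⁻²³ kg·m/s.
KE = p²/(2m) = 1.360 × 10⁻¹⁶ J.
V = KE/e = 1.360 × 10⁻¹⁶ / (1.602 × 10⁻¹⁹) = 849 V.

V = 849 V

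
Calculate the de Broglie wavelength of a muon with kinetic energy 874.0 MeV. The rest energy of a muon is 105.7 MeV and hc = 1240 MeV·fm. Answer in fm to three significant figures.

Total energy E = KE + m₀c² = 874.0 + 105.7 = 979.7 MeV.
(pc)² = E² − (m₀c²)² = (979.7)² − (105.7)² = 9.486 × 10⁵ MeV², so pc = 974.0 MeV.
λ = hc/(pc) = 1240 MeV·fm / 974.0 MeV = 1.27 fm.

λ = 1.27 fm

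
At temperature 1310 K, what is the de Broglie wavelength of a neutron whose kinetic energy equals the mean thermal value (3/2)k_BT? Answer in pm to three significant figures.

KE = (3/2)k_BT = 1.5 × 1.381 × 10⁻²³ × 1310 = 2.714 × 10⁻²⁰ J.
p = √(2mKE) = √(2 × 1.675 × 10⁻²⁷ × 2.714 × 10⁻²⁰) = 9.535 × 10⁻²⁴ kg·m/s.
λ = h/p = 6.95 × 10⁻¹¹ m = 69.5 pm.

λ = 69.5 pm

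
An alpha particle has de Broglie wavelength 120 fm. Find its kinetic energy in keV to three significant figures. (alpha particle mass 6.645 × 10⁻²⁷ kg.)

p = h/λ = 6.626 × 10⁻³⁴ / 1.200 × 10⁻¹³ = 5.522 × 10⁻²¹ kg·m/s.
KE = p²/(2m) = (5.522 × 10⁻²¹)² / (2 × 6.645 × 10⁻²⁷) = 2.294 × 10⁻¹⁵ J = 14.3 keV.

KE = 14.3 keV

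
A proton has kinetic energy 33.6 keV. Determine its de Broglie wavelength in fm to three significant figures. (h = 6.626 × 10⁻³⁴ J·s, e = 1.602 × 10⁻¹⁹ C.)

λ = 156 fm

KE = 33.6 keV = 5.383 × 10⁻¹⁵ J.
p = √(2mKE) = √(2 × 1.673 × 10⁻²⁷ × 5.383 × 10⁻¹⁵) = 4.244 × 10⁻²¹ kg·m/s.
λ = h/p = 6.626 × 10⁻³⁴ / 4.244 × 10⁻²¹ = 1.56 × 10⁻¹³ m = 156 fm.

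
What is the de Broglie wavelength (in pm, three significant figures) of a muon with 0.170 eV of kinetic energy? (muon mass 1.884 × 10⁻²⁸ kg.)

KE = 0.170 eV = 2.723 × 10⁻²⁰ J.
p = √(2mKE) = √(2 × 1.884 × 10⁻²⁸ × 2.723 × 10⁻²⁰) = 3.203 × 10⁻²⁴ kg·m/s.
λ = h/p = 6.626 × 10⁻³⁴ / 3.203 × 10⁻²⁴ = 2.07 × 10⁻¹⁰ m = 207 pm.

λ = 207 pm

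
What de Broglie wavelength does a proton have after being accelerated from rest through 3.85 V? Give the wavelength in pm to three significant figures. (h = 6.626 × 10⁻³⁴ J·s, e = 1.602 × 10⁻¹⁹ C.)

λ = 14.6 pm

KE = eV = 1.602 × 10⁻¹⁹ × 3.850 = 6.168 × 10⁻¹⁹ J.
p = √(2mKE) = √(2 × 1.673 × 10⁻²⁷ × 6.168 × 10⁻¹⁹) = 4.543 × 10⁻²³ kg·m/s.
λ = h/p = 6.626 × 10⁻³⁴ / 4.543 × 10⁻²³ = 1.46 × 10⁻¹¹ m = 14.6 pm.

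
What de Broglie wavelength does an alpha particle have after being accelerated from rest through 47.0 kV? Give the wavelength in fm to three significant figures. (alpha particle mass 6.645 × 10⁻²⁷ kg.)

λ = 46.8 fm

KE = 2eV = 2 × 1.602 × 10⁻¹⁹ × 4.700 × 10⁴ = 1.506 × 10⁻¹⁴ J.
p = √(2mKE) = √(2 × 6.645 × 10⁻²⁷ × 1.506 × 10⁻¹⁴) = 1.415 × 10⁻²⁰ kg·m/s.
λ = h/p = 6.626 × 10⁻³⁴ / 1.415 × 10⁻²⁰ = 4.68 × 10⁻¹⁴ m = 46.8 fm.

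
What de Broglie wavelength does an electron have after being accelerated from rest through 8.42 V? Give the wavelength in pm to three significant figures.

KE = eV = 1.602 × 10⁻¹⁹ × 8.420 = 1.349 × 10⁻¹⁸ J.
p = √(2mKE) = √(2 × 9.109 × 10⁻³¹ × 1.349 × 10⁻¹⁸) = 1.568 × 10⁻²⁴ kg·m/s.
λ = h/p = 6.626 × 10⁻³⁴ / 1.568 × 10⁻²⁴ = 4.23 × 10⁻¹⁰ m = 423 pm.

λ = 423 pm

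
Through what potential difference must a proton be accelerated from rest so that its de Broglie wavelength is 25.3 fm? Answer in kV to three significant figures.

p = h/λ = 6.626 × 10⁻³⁴ / 2.530 × 10⁻¹⁴ = 2.619 × 10⁻²⁰ kg·m/s.
KE = p²/(2m) = 2.050 × 10⁻¹³ J.
V = KE/e = 2.050 × 10⁻¹³ / (1.602 × 10⁻¹⁹) = 1280 kV.

V = 1280 kV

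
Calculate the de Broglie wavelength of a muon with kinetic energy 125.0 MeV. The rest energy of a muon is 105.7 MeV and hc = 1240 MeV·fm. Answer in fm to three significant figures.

λ = 6.05 fm

Total energy E = KE + m₀c² = 125.0 + 105.7 = 230.7 MeV.
(pc)² = E² − (m₀c²)² = (230.7)² − (105.7)² = 4.205 × 10⁴ MeV², so pc = 205.1 MeV.
λ = hc/(pc) = 1240 MeV·fm / 205.1 MeV = 6.05 fm.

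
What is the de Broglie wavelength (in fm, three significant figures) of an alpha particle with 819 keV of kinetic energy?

KE = 819 keV = 1.312 × 10⁻¹³ J.
p = √(2mKE) = √(2 × 6.645 × 10⁻²⁷ × 1.312 × 10⁻¹³) = 4.176 × 10⁻²⁰ kg·m/s.
λ = h/p = 6.626 × 10⁻³⁴ / 4.176 × 10⁻²⁰ = 1.59 × 10⁻¹⁴ m = 15.9 fm.

λ = 15.9 fm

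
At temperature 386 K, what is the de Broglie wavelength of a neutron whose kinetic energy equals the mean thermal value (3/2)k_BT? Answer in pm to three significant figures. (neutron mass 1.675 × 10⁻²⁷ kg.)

KE = (3/2)k_BT = 1.5 × 1.381 × 10⁻²³ × 386 = 7.996 × 10⁻²¹ J.
p = √(2mKE) = √(2 × 1.675 × 10⁻²⁷ × 7.996 × 10⁻²¹) = 5.176 × 10⁻²⁴ kg·m/s.
λ = h/p = 1.28 × 10⁻¹⁰ m = 128 pm.

λ = 128 pm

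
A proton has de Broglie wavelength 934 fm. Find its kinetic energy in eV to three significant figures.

KE = 939 eV

p = h/λ = 6.626 × 10⁻³⁴ / 9.340 × 10⁻¹³ = 7.094 × 10⁻²² kg·m/s.
KE = p²/(2m) = (7.094 × 10⁻²²)² / (2 × 1.673 × 10⁻²⁷) = 1.504 × 10⁻¹⁶ J = 939 eV.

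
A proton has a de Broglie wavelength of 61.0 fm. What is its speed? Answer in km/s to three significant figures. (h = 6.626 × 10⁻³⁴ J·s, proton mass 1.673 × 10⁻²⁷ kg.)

v = 6490 km/s

p = h/λ = 6.626 × 10⁻³⁴ / 6.100 × 10⁻¹⁴ = 1.086 × 10⁻²⁰ kg·m/s.
v = p/m = 1.086 × 10⁻²⁰ / 1.673 × 10⁻²⁷ = 6.49 × 10⁶ m/s = 6490 km/s.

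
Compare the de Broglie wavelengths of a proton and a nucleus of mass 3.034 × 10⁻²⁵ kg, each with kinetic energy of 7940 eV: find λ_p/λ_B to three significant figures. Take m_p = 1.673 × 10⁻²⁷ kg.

λ_p/λ_B = 13.5

At fixed KE, p = √(2mKE) so λ = h/p ∝ 1/√m.
λ_p/λ_B = √(m_B/m_p) = √(3.034 × 10⁻²⁵/1.673 × 10⁻²⁷) = √(181.4) = 13.5.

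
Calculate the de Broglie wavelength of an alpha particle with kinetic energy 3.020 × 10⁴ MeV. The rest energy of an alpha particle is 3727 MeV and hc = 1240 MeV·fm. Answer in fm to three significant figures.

Total energy E = KE + m₀c² = 3.020 × 10⁴ + 3727 = 33927 MeV.
(pc)² = E² − (m₀c²)² = (33927)² − (3727)² = 1.137 × 10⁹ MeV², so pc = 3.372 × 10⁴ MeV.
λ = hc/(pc) = 1240 MeV·fm / 3.372 × 10⁴ MeV = 0.0368 fm.

λ = 0.0368 fm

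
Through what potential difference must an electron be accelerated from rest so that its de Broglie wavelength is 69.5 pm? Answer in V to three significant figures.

p = h/λ = 6.626 × 10⁻³⁴ / 6.950 × 10⁻¹¹ = 9.534 × 10⁻²⁴ kg·m/s.
KE = p²/(2m) = 4.989 × 10⁻¹⁷ J.
V = KE/e = 4.989 × 10⁻¹⁷ / (1.602 × 10⁻¹⁹) = 311 V.

V = 311 V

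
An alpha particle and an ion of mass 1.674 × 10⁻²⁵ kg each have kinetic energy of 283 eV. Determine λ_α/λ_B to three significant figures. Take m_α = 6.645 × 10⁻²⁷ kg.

λ_α/λ_B = 5.02

At fixed KE, p = √(2mKE) so λ = h/p ∝ 1/√m.
λ_α/λ_B = √(m_B/m_α) = √(1.674 × 10⁻²⁵/6.645 × 10⁻²⁷) = √(25.19) = 5.02.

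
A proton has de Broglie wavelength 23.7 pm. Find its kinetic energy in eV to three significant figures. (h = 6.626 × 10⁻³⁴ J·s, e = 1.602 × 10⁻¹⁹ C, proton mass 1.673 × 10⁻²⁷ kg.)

KE = 1.46 eV

p = h/λ = 6.626 × 10⁻³⁴ / 2.370 × 10⁻¹¹ = 2.796 × 10⁻²³ kg·m/s.
KE = p²/(2m) = (2.796 × 10⁻²³)² / (2 × 1.673 × 10⁻²⁷) = 2.336 × 10⁻¹⁹ J = 1.46 eV.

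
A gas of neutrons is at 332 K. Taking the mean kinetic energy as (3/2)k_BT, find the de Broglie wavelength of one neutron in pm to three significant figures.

KE = (3/2)k_BT = 1.5 × 1.381 × 10⁻²³ × 332 = 6.877 × 10⁻²¹ J.
p = √(2mKE) = √(2 × 1.675 × 10⁻²⁷ × 6.877 × 10⁻²¹) = 4.800 × 10⁻²⁴ kg·m/s.
λ = h/p = 1.38 × 10⁻¹⁰ m = 138 pm.

λ = 138 pm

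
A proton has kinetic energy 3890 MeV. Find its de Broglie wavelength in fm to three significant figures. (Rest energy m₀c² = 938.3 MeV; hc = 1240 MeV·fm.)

λ = 0.262 fm

Total energy E = KE + m₀c² = 3890 + 938.3 = 4828.3 MeV.
(pc)² = E² − (m₀c²)² = (4828.3)² − (938.3)² = 2.243 × 10⁷ MeV², so pc = 4736 MeV.
λ = hc/(pc) = 1240 MeV·fm / 4736 MeV = 0.262 fm.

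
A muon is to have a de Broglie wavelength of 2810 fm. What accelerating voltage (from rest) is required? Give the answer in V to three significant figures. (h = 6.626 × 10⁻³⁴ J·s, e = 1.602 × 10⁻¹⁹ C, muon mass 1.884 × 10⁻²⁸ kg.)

p = h/λ = 6.626 × 10⁻³⁴ / 2.810 × 10⁻¹² = 2.358 × 10⁻²² kg·m/s.
KE = p²/(2m) = 1.476 × 10⁻¹⁶ J.
V = KE/e = 1.476 × 10⁻¹⁶ / (1.602 × 10⁻¹⁹) = 921 V.

V = 921 V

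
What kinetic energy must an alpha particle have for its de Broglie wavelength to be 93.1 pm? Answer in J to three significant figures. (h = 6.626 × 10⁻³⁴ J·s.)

p = h/λ = 6.626 × 10⁻³⁴ / 9.310 × 10⁻¹¹ = 7.117 × 10⁻²⁴ kg·m/s.
KE = p²/(2m) = (7.117 × 10⁻²⁴)² / (2 × 6.645 × 10⁻²⁷) = 3.811 × 10⁻²¹ J = 3.81 × 10⁻²¹ J.

KE = 3.81 × 10⁻²¹ J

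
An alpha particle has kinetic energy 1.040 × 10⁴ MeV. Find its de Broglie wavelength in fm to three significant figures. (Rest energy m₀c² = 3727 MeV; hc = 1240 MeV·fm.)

λ = 0.0910 fm

Total energy E = KE + m₀c² = 1.040 × 10⁴ + 3727 = 14127 MeV.
(pc)² = E² − (m₀c²)² = (14127)² − (3727)² = 1.857 × 10⁸ MeV², so pc = 1.363 × 10⁴ MeV.
λ = hc/(pc) = 1240 MeV·fm / 1.363 × 10⁴ MeV = 0.0910 fm.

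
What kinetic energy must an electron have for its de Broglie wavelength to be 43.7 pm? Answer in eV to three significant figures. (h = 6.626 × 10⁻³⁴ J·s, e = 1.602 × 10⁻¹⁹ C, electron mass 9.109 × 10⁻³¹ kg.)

KE = 788 eV

p = h/λ = 6.626 × 10⁻³⁴ / 4.370 × 10⁻¹¹ = 1.516 × 10⁻²³ kg·m/s.
KE = p²/(2m) = (1.516 × 10⁻²³)² / (2 × 9.109 × 10⁻³¹) = 1.262 × 10⁻¹⁶ J = 788 eV.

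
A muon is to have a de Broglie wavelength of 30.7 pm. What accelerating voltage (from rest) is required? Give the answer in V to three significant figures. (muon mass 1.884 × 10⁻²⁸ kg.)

p = h/λ = 6.626 × 10⁻³⁴ / 3.070 × 10⁻¹¹ = 2.158 × 10⁻²³ kg·m/s.
KE = p²/(2m) = 1.236 × 10⁻¹⁸ J.
V = KE/e = 1.236 × 10⁻¹⁸ / (1.602 × 10⁻¹⁹) = 7.72 V.

V = 7.72 V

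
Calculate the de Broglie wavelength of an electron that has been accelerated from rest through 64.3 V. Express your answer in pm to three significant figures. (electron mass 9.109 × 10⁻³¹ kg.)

KE = eV = 1.602 × 10⁻¹⁹ × 64.30 = 1.030 × 10⁻¹⁷ J.
p = √(2mKE) = √(2 × 9.109 × 10⁻³¹ × 1.030 × 10⁻¹⁷) = 4.332 × 10⁻²⁴ kg·m/s.
λ = h/p = 6.626 × 10⁻³⁴ / 4.332 × 10⁻²⁴ = 1.53 × 10⁻¹⁰ m = 153 pm.

λ = 153 pm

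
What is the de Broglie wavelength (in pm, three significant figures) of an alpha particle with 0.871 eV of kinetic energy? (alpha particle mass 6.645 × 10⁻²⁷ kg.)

λ = 15.4 pm

KE = 0.871 eV = 1.395 × 10⁻¹⁹ J.
p = √(2mKE) = √(2 × 6.645 × 10⁻²⁷ × 1.395 × 10⁻¹⁹) = 4.306 × 10⁻²³ kg·m/s.
λ = h/p = 6.626 × 10⁻³⁴ / 4.306 × 10⁻²³ = 1.54 × 10⁻¹¹ m = 15.4 pm.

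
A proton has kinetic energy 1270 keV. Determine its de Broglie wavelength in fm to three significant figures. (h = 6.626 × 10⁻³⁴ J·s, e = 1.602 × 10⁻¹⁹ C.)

KE = 1270 keV = 2.035 × 10⁻¹³ J.
p = √(2mKE) = √(2 × 1.673 × 10⁻²⁷ × 2.035 × 10⁻¹³) = 2.609 × 10⁻²⁰ kg·m/s.
λ = h/p = 6.626 × 10⁻³⁴ / 2.609 × 10⁻²⁰ = 2.54 × 10⁻¹⁴ m = 25.4 fm.

λ = 25.4 fm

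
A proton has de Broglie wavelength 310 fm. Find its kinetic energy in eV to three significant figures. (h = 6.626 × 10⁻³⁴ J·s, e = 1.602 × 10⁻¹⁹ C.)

KE = 8520 eV

p = h/λ = 6.626 × 10⁻³⁴ / 3.100 × 10⁻¹³ = 2.137 × 10⁻²¹ kg·m/s.
KE = p²/(2m) = (2.137 × 10⁻²¹)² / (2 × 1.673 × 10⁻²⁷) = 1.365 × 10⁻¹⁵ J = 8520 eV.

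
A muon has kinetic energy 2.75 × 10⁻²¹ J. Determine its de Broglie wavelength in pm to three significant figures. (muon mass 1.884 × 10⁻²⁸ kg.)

λ = 651 pm

p = √(2mKE) = √(2 × 1.884 × 10⁻²⁸ × 2.750 × 10⁻²¹) = 1.018 × 10⁻²⁴ kg·m/s.
λ = h/p = 6.626 × 10⁻³⁴ / 1.018 × 10⁻²⁴ = 6.51 × 10⁻¹⁰ m = 651 pm.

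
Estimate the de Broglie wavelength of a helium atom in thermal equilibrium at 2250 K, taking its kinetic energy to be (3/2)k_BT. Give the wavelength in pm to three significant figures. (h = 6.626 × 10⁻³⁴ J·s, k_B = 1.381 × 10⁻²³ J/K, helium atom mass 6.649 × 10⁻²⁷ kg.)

λ = 26.6 pm

KE = (3/2)k_BT = 1.5 × 1.381 × 10⁻²³ × 2250 = 4.661 × 10⁻²⁰ J.
p = √(2mKE) = √(2 × 6.649 × 10⁻²⁷ × 4.661 × 10⁻²⁰) = 2.490 × 10⁻²³ kg·m/s.
λ = h/p = 2.66 × 10⁻¹¹ m = 26.6 pm.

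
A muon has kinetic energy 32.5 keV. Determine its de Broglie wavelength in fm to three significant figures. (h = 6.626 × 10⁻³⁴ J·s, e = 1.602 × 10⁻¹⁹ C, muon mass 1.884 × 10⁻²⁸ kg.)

KE = 32.5 keV = 5.207 × 10⁻¹⁵ J.
p = √(2mKE) = √(2 × 1.884 × 10⁻²⁸ × 5.207 × 10⁻¹⁵) = 1.401 × 10⁻²¹ kg·m/s.
λ = h/p = 6.626 × 10⁻³⁴ / 1.401 × 10⁻²¹ = 4.73 × 10⁻¹³ m = 473 fm.

λ = 473 fm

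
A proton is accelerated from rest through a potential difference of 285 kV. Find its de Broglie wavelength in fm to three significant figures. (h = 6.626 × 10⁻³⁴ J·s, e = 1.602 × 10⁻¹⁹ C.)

λ = 53.6 fm

KE = eV = 1.602 × 10⁻¹⁹ × 2.850 × 10⁵ = 4.566 × 10⁻¹⁴ J.
p = √(2mKE) = √(2 × 1.673 × 10⁻²⁷ × 4.566 × 10⁻¹⁴) = 1.236 × 10⁻²⁰ kg·m/s.
λ = h/p = 6.626 × 10⁻³⁴ / 1.236 × 10⁻²⁰ = 5.36 × 10⁻¹⁴ m = 53.6 fm.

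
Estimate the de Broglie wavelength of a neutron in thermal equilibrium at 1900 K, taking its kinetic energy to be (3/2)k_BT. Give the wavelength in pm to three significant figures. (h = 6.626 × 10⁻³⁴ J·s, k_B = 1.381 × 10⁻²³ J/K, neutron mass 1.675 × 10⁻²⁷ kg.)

KE = (3/2)k_BT = 1.5 × 1.381 × 10⁻²³ × 1900 = 3.936 × 10⁻²⁰ J.
p = √(2mKE) = √(2 × 1.675 × 10⁻²⁷ × 3.936 × 10⁻²⁰) = 1.148 × 10⁻²³ kg·m/s.
λ = h/p = 5.77 × 10⁻¹¹ m = 57.7 pm.

λ = 57.7 pm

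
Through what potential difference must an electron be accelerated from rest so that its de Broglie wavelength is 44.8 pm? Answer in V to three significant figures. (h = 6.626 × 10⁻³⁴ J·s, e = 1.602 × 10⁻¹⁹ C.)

p = h/λ = 6.626 × 10⁻³⁴ / 4.480 × 10⁻¹¹ = 1.479 × 10⁻²³ kg·m/s.
KE = p²/(2m) = 1.201 × 10⁻¹⁶ J.
V = KE/e = 1.201 × 10⁻¹⁶ / (1.602 × 10⁻¹⁹) = 750 V.

V = 750 V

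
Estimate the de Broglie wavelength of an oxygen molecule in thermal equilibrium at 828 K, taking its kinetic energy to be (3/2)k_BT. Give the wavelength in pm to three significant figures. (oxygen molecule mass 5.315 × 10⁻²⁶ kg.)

λ = 15.5 pm

KE = (3/2)k_BT = 1.5 × 1.381 × 10⁻²³ × 828 = 1.715 × 10⁻²⁰ J.
p = √(2mKE) = √(2 × 5.315 × 10⁻²⁶ × 1.715 × 10⁻²⁰) = 4.270 × 10⁻²³ kg·m/s.
λ = h/p = 1.55 × 10⁻¹¹ m = 15.5 pm.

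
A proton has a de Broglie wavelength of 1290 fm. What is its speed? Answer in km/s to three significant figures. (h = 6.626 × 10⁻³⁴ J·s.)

p = h/λ = 6.626 × 10⁻³⁴ / 1.290 × 10⁻¹² = 5.136 × 10⁻²² kg·m/s.
v = p/m = 5.136 × 10⁻²² / 1.673 × 10⁻²⁷ = 3.07 × 10⁵ m/s = 307 km/s.

v = 307 km/s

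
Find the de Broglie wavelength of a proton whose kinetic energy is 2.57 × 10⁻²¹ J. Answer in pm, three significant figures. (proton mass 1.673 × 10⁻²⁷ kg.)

λ = 226 pm

p = √(2mKE) = √(2 × 1.673 × 10⁻²⁷ × 2.570 × 10⁻²¹) = 2.932 × 10⁻²⁴ kg·m/s.
λ = h/p = 6.626 × 10⁻³⁴ / 2.932 × 10⁻²⁴ = 2.26 × 10⁻¹⁰ m = 226 pm.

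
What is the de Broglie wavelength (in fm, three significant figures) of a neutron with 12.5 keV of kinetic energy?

λ = 256 fm

KE = 12.5 keV = 2.003 × 10⁻¹⁵ J.
p = √(2mKE) = √(2 × 1.675 × 10⁻²⁷ × 2.003 × 10⁻¹⁵) = 2.590 × 10⁻²¹ kg·m/s.
λ = h/p = 6.626 × 10⁻³⁴ / 2.590 × 10⁻²¹ = 2.56 × 10⁻¹³ m = 256 fm.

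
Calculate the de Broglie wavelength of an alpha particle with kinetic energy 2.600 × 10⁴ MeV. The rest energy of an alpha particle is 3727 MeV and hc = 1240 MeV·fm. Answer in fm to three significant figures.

λ = 0.0420 fm

Total energy E = KE + m₀c² = 2.600 × 10⁴ + 3727 = 29727 MeV.
(pc)² = E² − (m₀c²)² = (29727)² − (3727)² = 8.698 × 10⁸ MeV², so pc = 2.949 × 10⁴ MeV.
λ = hc/(pc) = 1240 MeV·fm / 2.949 × 10⁴ MeV = 0.0420 fm.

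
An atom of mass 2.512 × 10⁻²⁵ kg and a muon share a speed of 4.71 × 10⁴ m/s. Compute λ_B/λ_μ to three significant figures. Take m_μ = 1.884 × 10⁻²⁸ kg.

At fixed v, p = mv so λ = h/(mv) ∝ 1/m.
λ_B/λ_μ = m_μ/m_B = 1.884 × 10⁻²⁸/2.512 × 10⁻²⁵ = 7.50 × 10⁻⁴.

λ_B/λ_μ = 7.50 × 10⁻⁴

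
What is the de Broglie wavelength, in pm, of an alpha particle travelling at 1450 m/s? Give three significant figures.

λ = 68.8 pm

p = mv = 6.645 × 10⁻²⁷ × 1450 = 9.635 × 10⁻²⁴ kg·m/s.
λ = h/p = 6.626 × 10⁻³⁴ / 9.635 × 10⁻²⁴ = 6.88 × 10⁻¹¹ m = 68.8 pm.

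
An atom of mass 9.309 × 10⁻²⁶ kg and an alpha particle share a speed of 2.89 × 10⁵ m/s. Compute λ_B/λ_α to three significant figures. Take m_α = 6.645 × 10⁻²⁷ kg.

λ_B/λ_α = 0.0714

At fixed v, p = mv so λ = h/(mv) ∝ 1/m.
λ_B/λ_α = m_α/m_B = 6.645 × 10⁻²⁷/9.309 × 10⁻²⁶ = 0.0714.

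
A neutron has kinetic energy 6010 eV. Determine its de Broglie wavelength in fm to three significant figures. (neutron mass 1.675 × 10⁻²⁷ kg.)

λ = 369 fm

KE = 6010 eV = 9.628 × 10⁻¹⁶ J.
p = √(2mKE) = √(2 × 1.675 × 10⁻²⁷ × 9.628 × 10⁻¹⁶) = 1.796 × 10⁻²¹ kg·m/s.
λ = h/p = 6.626 × 10⁻³⁴ / 1.796 × 10⁻²¹ = 3.69 × 10⁻¹³ m = 369 fm.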